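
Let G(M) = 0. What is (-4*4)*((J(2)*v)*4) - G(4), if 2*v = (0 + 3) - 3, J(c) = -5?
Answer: 0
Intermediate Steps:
v = 0 (v = ((0 + 3) - 3)/2 = (3 - 3)/2 = (½)*0 = 0)
(-4*4)*((J(2)*v)*4) - G(4) = (-4*4)*(-5*0*4) - 1*0 = -0*4 + 0 = -16*0 + 0 = 0 + 0 = 0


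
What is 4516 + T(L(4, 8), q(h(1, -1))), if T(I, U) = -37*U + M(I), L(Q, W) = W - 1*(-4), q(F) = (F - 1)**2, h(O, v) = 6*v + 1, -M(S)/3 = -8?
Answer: 3208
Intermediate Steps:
M(S) = 24 (M(S) = -3*(-8) = 24)
h(O, v) = 1 + 6*v
q(F) = (-1 + F)**2
L(Q, W) = 4 + W (L(Q, W) = W + 4 = 4 + W)
T(I, U) = 24 - 37*U (T(I, U) = -37*U + 24 = 24 - 37*U)
4516 + T(L(4, 8), q(h(1, -1))) = 4516 + (24 - 37*(-1 + (1 + 6*(-1)))**2) = 4516 + (24 - 37*(-1 + (1 - 6))**2) = 4516 + (24 - 37*(-1 - 5)**2) = 4516 + (24 - 37*(-6)**2) = 4516 + (24 - 37*36) = 4516 + (24 - 1332) = 4516 - 1308 = 3208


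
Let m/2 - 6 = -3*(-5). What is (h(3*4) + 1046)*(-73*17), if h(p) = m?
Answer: -1350208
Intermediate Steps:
m = 42 (m = 12 + 2*(-3*(-5)) = 12 + 2*15 = 12 + 30 = 42)
h(p) = 42
(h(3*4) + 1046)*(-73*17) = (42 + 1046)*(-73*17) = 1088*(-1241) = -1350208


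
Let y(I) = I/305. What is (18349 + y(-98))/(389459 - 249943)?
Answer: 5596347/42552380 ≈ 0.13152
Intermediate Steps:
y(I) = I/305 (y(I) = I*(1/305) = I/305)
(18349 + y(-98))/(389459 - 249943) = (18349 + (1/305)*(-98))/(389459 - 249943) = (18349 - 98/305)/139516 = (5596347/305)*(1/139516) = 5596347/42552380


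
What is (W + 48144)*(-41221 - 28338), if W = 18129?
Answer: -4609883607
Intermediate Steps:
(W + 48144)*(-41221 - 28338) = (18129 + 48144)*(-41221 - 28338) = 66273*(-69559) = -4609883607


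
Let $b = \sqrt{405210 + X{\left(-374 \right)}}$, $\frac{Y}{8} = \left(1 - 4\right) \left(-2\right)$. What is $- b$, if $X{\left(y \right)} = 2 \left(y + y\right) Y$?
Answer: $- \sqrt{333402} \approx -577.41$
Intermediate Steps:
$Y = 48$ ($Y = 8 \left(1 - 4\right) \left(-2\right) = 8 \left(\left(-3\right) \left(-2\right)\right) = 8 \cdot 6 = 48$)
$X{\left(y \right)} = 192 y$ ($X{\left(y \right)} = 2 \left(y + y\right) 48 = 2 \cdot 2 y 48 = 4 y 48 = 192 y$)
$b = \sqrt{333402}$ ($b = \sqrt{405210 + 192 \left(-374\right)} = \sqrt{405210 - 71808} = \sqrt{333402} \approx 577.41$)
$- b = - \sqrt{333402}$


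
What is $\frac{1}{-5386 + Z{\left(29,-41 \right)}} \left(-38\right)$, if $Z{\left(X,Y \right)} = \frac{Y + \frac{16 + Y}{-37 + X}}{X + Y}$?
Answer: $\frac{1216}{172251} \approx 0.0070595$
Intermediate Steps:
$Z{\left(X,Y \right)} = \frac{Y + \frac{16 + Y}{-37 + X}}{X + Y}$
$\frac{1}{-5386 + Z{\left(29,-41 \right)}} \left(-38\right) = \frac{1}{-5386 + \frac{16 - -1476 + 29 \left(-41\right)}{29^{2} - 1073 - -1517 + 29 \left(-41\right)}} \left(-38\right) = \frac{1}{-5386 + \frac{16 + 1476 - 1189}{841 - 1073 + 1517 - 1189}} \left(-38\right) = \frac{1}{-5386 + \frac{1}{96} \cdot 303} \left(-38\right) = \frac{1}{-5386 + \frac{101}{32}} \left(-38\right) = \frac{1}{- \frac{172251}{32}} \left(-38\right) = \left(- \frac{32}{172251}\right) \left(-38\right) = \frac{1216}{172251}$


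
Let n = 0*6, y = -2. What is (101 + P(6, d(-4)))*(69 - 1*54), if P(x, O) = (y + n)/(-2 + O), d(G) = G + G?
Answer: 1518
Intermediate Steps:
n = 0
d(G) = 2*G
P(x, O) = -2/(-2 + O) (P(x, O) = (-2 + 0)/(-2 + O) = -2/(-2 + O))
(101 + P(6, d(-4)))*(69 - 1*54) = (101 - 2/(-2 + 2*(-4)))*(69 - 1*54) = (101 - 2/(-2 - 8))*(69 - 54) = (101 - 2/(-10))*15 = (101 - 2*(-⅒))*15 = (101 + ⅕)*15 = (506/5)*15 = 1518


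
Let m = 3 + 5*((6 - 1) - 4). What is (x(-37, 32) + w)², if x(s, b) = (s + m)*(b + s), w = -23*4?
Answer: 2809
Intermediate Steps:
w = -92
m = 8 (m = 3 + 5*(5 - 4) = 3 + 5*1 = 3 + 5 = 8)
x(s, b) = (8 + s)*(b + s) (x(s, b) = (s + 8)*(b + s) = (8 + s)*(b + s))
(x(-37, 32) + w)² = (((-37)² + 8*32 + 8*(-37) + 32*(-37)) - 92)² = ((1369 + 256 - 296 - 1184) - 92)² = (145 - 92)² = 53² = 2809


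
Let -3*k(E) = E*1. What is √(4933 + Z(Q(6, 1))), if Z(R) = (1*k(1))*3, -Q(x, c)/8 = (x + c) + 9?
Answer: 6*√137 ≈ 70.228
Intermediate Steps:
k(E) = -E/3
Q(x, c) = -72 - 8*c - 8*x (Q(x, c) = -8*((x + c) + 9) = -8*((c + x) + 9) = -8*(9 + c + x) = -72 - 8*c - 8*x)
Z(R) = -1 (Z(R) = (1*(-⅓*1))*3 = (1*(-⅓))*3 = -⅓*3 = -1)
√(4933 + Z(Q(6, 1))) = √(4933 - 1) = √4932 = 6*√137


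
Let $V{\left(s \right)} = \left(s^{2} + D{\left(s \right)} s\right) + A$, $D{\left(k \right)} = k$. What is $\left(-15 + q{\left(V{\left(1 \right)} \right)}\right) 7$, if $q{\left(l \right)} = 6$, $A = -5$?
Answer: $-63$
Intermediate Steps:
$V{\left(s \right)} = -5 + 2 s^{2}$ ($V{\left(s \right)} = \left(s^{2} + s s\right) - 5 = \left(s^{2} + s^{2}\right) - 5 = 2 s^{2} - 5 = -5 + 2 s^{2}$)
$\left(-15 + q{\left(V{\left(1 \right)} \right)}\right) 7 = \left(-15 + 6\right) 7 = \left(-9\right) 7 = -63$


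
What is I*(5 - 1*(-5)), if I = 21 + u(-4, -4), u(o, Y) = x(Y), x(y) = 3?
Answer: 240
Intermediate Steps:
u(o, Y) = 3
I = 24 (I = 21 + 3 = 24)
I*(5 - 1*(-5)) = 24*(5 - 1*(-5)) = 24*(5 + 5) = 24*10 = 240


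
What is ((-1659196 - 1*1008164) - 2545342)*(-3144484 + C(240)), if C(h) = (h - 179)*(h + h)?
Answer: 16238630121208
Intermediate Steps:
C(h) = 2*h*(-179 + h) (C(h) = (-179 + h)*(2*h) = 2*h*(-179 + h))
((-1659196 - 1*1008164) - 2545342)*(-3144484 + C(240)) = ((-1659196 - 1*1008164) - 2545342)*(-3144484 + 2*240*(-179 + 240)) = ((-1659196 - 1008164) - 2545342)*(-3144484 + 2*240*61) = (-2667360 - 2545342)*(-3144484 + 29280) = -5212702*(-3115204) = 16238630121208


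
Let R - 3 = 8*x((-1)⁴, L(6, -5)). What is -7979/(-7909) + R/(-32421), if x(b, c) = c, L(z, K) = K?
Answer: 258979792/256417689 ≈ 1.0100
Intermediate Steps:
R = -37 (R = 3 + 8*(-5) = 3 - 40 = -37)
-7979/(-7909) + R/(-32421) = -7979/(-7909) - 37/(-32421) = -7979*(-1/7909) - 37*(-1/32421) = 7979/7909 + 37/32421 = 258979792/256417689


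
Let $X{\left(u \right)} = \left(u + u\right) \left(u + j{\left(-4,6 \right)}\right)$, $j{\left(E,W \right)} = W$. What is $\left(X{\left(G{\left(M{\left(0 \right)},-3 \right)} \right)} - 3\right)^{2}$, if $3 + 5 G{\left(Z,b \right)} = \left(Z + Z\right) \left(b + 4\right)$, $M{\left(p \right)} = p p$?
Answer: $\frac{56169}{625} \approx 89.87$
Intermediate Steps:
$M{\left(p \right)} = p^{2}$
$G{\left(Z,b \right)} = - \frac{3}{5} + \frac{2 Z \left(4 + b\right)}{5}$ ($G{\left(Z,b \right)} = - \frac{3}{5} + \frac{\left(Z + Z\right) \left(b + 4\right)}{5} = - \frac{3}{5} + \frac{2 Z \left(4 + b\right)}{5}$)
$X{\left(u \right)} = 2 u \left(6 + u\right)$ ($X{\left(u \right)} = \left(u + u\right) \left(u + 6\right) = 2 u \left(6 + u\right)$)
$\left(X{\left(G{\left(M{\left(0 \right)},-3 \right)} \right)} - 3\right)^{2} = \left(2 \left(- \frac{3}{5} + \frac{8 \cdot 0^{2}}{5} + \frac{2}{5} \cdot 0^{2} \left(-3\right)\right) \left(6 + \left(- \frac{3}{5} + \frac{8 \cdot 0^{2}}{5} + \frac{2}{5} \cdot 0^{2} \left(-3\right)\right)\right) - 3\right)^{2} = \left(2 \left(- \frac{3}{5} + \frac{8}{5} \cdot 0 + \frac{2}{5} \cdot 0 \left(-3\right)\right) \left(6 + \left(- \frac{3}{5} + \frac{8}{5} \cdot 0 + \frac{2}{5} \cdot 0 \left(-3\right)\right)\right) - 3\right)^{2} = \left(2 \left(- \frac{3}{5} + 0 + 0\right) \left(6 + \left(- \frac{3}{5} + 0 + 0\right)\right) - 3\right)^{2} = \left(2 \left(- \frac{3}{5}\right) \left(6 - \frac{3}{5}\right) - 3\right)^{2} = \left(2 \left(- \frac{3}{5}\right) \frac{27}{5} - 3\right)^{2} = \left(- \frac{162}{25} - 3\right)^{2} = \left(- \frac{237}{25}\right)^{2} = \frac{56169}{625}$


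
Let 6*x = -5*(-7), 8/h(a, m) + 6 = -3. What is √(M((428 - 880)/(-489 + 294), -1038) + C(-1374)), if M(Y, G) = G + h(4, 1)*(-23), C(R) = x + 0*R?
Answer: I*√36422/6 ≈ 31.808*I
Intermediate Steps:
h(a, m) = -8/9 (h(a, m) = 8/(-6 - 3) = 8/(-9) = 8*(-⅑) = -8/9)
x = 35/6 (x = (-5*(-7))/6 = (⅙)*35 = 35/6 ≈ 5.8333)
C(R) = 35/6 (C(R) = 35/6 + 0*R = 35/6 + 0 = 35/6)
M(Y, G) = 184/9 + G (M(Y, G) = G - 8/9*(-23) = G + 184/9 = 184/9 + G)
√(M((428 - 880)/(-489 + 294), -1038) + C(-1374)) = √((184/9 - 1038) + 35/6) = √(-9158/9 + 35/6) = √(-18211/18) = I*√36422/6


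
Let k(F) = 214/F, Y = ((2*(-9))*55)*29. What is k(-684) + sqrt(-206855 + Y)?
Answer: -107/342 + I*sqrt(235565) ≈ -0.31287 + 485.35*I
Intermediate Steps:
Y = -28710 (Y = -18*55*29 = -990*29 = -28710)
k(-684) + sqrt(-206855 + Y) = 214/(-684) + sqrt(-206855 - 28710) = 214*(-1/684) + sqrt(-235565) = -107/342 + I*sqrt(235565)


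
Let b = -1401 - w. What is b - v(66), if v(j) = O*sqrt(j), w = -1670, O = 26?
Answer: 269 - 26*sqrt(66) ≈ 57.775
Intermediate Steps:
v(j) = 26*sqrt(j)
b = 269 (b = -1401 - 1*(-1670) = -1401 + 1670 = 269)
b - v(66) = 269 - 26*sqrt(66)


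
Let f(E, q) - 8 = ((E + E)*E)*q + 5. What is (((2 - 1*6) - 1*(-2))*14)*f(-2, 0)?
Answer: -364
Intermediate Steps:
f(E, q) = 13 + 2*q*E² (f(E, q) = 8 + (((E + E)*E)*q + 5) = 8 + (((2*E)*E)*q + 5) = 8 + ((2*E²)*q + 5) = 8 + (2*q*E² + 5) = 8 + (5 + 2*q*E²) = 13 + 2*q*E²)
(((2 - 1*6) - 1*(-2))*14)*f(-2, 0) = (((2 - 1*6) - 1*(-2))*14)*(13 + 2*0*(-2)²) = (((2 - 6) + 2)*14)*(13 + 2*0*4) = ((-4 + 2)*14)*(13 + 0) = -2*14*13 = -28*13 = -364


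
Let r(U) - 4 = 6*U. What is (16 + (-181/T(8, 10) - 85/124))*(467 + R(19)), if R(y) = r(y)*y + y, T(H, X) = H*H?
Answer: 272503/8 ≈ 34063.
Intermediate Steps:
r(U) = 4 + 6*U
T(H, X) = H²
R(y) = y + y*(4 + 6*y) (R(y) = (4 + 6*y)*y + y = y*(4 + 6*y) + y = y + y*(4 + 6*y))
(16 + (-181/T(8, 10) - 85/124))*(467 + R(19)) = (16 + (-181/(8²) - 85/124))*(467 + 19*(5 + 6*19)) = (16 + (-181/64 - 85*1/124))*(467 + 19*(5 + 114)) = (16 + (-181*1/64 - 85/124))*(467 + 19*119) = (16 + (-181/64 - 85/124))*(467 + 2261) = (16 - 6971/1984)*2728 = (24773/1984)*2728 = 272503/8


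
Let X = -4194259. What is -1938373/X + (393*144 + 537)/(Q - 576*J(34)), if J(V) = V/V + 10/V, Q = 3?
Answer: -1349656925118/17645247613 ≈ -76.488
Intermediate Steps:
J(V) = 1 + 10/V
-1938373/X + (393*144 + 537)/(Q - 576*J(34)) = -1938373/(-4194259) + (393*144 + 537)/(3 - 576*(10 + 34)/34) = -1938373*(-1/4194259) + (56592 + 537)/(3 - 288*44/17) = 1938373/4194259 + 57129/(3 - 576*22/17) = 1938373/4194259 + 57129/(3 - 12672/17) = 1938373/4194259 + 57129/(-12621/17) = 1938373/4194259 + 57129*(-17/12621) = 1938373/4194259 - 323731/4207 = -1349656925118/17645247613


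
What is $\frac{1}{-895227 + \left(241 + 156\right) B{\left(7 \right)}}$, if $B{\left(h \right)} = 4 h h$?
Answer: $- \frac{1}{817415} \approx -1.2234 \cdot 10^{-6}$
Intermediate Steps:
$B{\left(h \right)} = 4 h^{2}$
$\frac{1}{-895227 + \left(241 + 156\right) B{\left(7 \right)}} = \frac{1}{-895227 + \left(241 + 156\right) 4 \cdot 7^{2}} = \frac{1}{-895227 + 397 \cdot 4 \cdot 49} = \frac{1}{-895227 + 397 \cdot 196} = \frac{1}{-895227 + 77812} = \frac{1}{-817415} = - \frac{1}{817415}$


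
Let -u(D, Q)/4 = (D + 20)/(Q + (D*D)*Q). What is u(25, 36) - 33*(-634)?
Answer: 13097167/626 ≈ 20922.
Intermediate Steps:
u(D, Q) = -4*(20 + D)/(Q + Q*D**2) (u(D, Q) = -4*(D + 20)/(Q + (D*D)*Q) = -4*(20 + D)/(Q + D**2*Q) = -4*(20 + D)/(Q + Q*D**2))
u(25, 36) - 33*(-634) = 4*(-20 - 1*25)/(36*(1 + 25**2)) - 33*(-634) = 4*(1/36)*(-20 - 25)/(1 + 625) + 20922 = 4*(1/36)*(-45)/626 + 20922 = 4*(1/36)*(1/626)*(-45) + 20922 = -5/626 + 20922 = 13097167/626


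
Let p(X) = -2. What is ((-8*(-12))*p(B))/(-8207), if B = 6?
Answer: 192/8207 ≈ 0.023395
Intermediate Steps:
((-8*(-12))*p(B))/(-8207) = (-8*(-12)*(-2))/(-8207) = (96*(-2))*(-1/8207) = -192*(-1/8207) = 192/8207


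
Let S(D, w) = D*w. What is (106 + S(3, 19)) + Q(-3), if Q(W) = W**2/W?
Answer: 160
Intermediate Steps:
Q(W) = W
(106 + S(3, 19)) + Q(-3) = (106 + 3*19) - 3 = (106 + 57) - 3 = 163 - 3 = 160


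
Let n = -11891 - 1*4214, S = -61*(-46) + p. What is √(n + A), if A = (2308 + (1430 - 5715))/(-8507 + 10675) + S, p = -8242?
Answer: I*√25312952830/1084 ≈ 146.77*I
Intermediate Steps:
S = -5436 (S = -61*(-46) - 8242 = 2806 - 8242 = -5436)
A = -11787225/2168 (A = (2308 + (1430 - 5715))/(-8507 + 10675) - 5436 = (2308 - 4285)/2168 - 5436 = -1977*1/2168 - 5436 = -1977/2168 - 5436 = -11787225/2168 ≈ -5436.9)
n = -16105 (n = -11891 - 4214 = -16105)
√(n + A) = √(-16105 - 11787225/2168) = √(-46702865/2168) = I*√25312952830/1084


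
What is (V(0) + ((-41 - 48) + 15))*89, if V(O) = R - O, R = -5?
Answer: -7031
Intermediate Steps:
V(O) = -5 - O
(V(0) + ((-41 - 48) + 15))*89 = ((-5 - 1*0) + ((-41 - 48) + 15))*89 = ((-5 + 0) + (-89 + 15))*89 = (-5 - 74)*89 = -79*89 = -7031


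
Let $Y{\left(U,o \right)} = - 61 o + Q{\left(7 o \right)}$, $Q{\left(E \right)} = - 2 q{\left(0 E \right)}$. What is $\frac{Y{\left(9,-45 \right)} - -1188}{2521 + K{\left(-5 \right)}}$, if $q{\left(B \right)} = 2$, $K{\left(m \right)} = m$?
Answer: $\frac{3929}{2516} \approx 1.5616$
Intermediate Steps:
$Q{\left(E \right)} = -4$ ($Q{\left(E \right)} = \left(-2\right) 2 = -4$)
$Y{\left(U,o \right)} = -4 - 61 o$ ($Y{\left(U,o \right)} = - 61 o - 4 = -4 - 61 o$)
$\frac{Y{\left(9,-45 \right)} - -1188}{2521 + K{\left(-5 \right)}} = \frac{\left(-4 - -2745\right) - -1188}{2521 - 5} = \frac{\left(-4 + 2745\right) + 1188}{2516} = \left(2741 + 1188\right) \frac{1}{2516} = 3929 \cdot \frac{1}{2516} = \frac{3929}{2516}$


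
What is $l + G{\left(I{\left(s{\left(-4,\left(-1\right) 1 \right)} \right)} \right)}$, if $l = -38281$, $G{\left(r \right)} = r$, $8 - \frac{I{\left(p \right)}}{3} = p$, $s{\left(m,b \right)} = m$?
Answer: $-38245$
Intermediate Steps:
$I{\left(p \right)} = 24 - 3 p$
$l + G{\left(I{\left(s{\left(-4,\left(-1\right) 1 \right)} \right)} \right)} = -38281 + \left(24 - -12\right) = -38281 + \left(24 + 12\right) = -38281 + 36 = -38245$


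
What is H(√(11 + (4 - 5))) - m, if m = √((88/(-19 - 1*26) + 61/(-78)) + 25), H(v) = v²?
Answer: 10 - 61*√910/390 ≈ 5.2817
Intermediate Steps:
m = 61*√910/390 (m = √((88/(-19 - 26) + 61*(-1/78)) + 25) = √((88/(-45) - 61/78) + 25) = √((88*(-1/45) - 61/78) + 25) = √((-88/45 - 61/78) + 25) = √(-3203/1170 + 25) = √(26047/1170) = 61*√910/390 ≈ 4.7183)
H(√(11 + (4 - 5))) - m = (√(11 + (4 - 5)))² - 61*√910/390 = (√(11 - 1))² - 61*√910/390 = (√10)² - 61*√910/390 = 10 - 61*√910/390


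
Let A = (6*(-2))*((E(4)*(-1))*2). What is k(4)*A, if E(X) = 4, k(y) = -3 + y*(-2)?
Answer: -1056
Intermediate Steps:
k(y) = -3 - 2*y
A = 96 (A = (6*(-2))*((4*(-1))*2) = -(-48)*2 = -12*(-8) = 96)
k(4)*A = (-3 - 2*4)*96 = (-3 - 8)*96 = -11*96 = -1056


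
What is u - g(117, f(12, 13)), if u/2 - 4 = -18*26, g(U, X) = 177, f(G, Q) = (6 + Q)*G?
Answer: -1105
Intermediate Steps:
f(G, Q) = G*(6 + Q)
u = -928 (u = 8 + 2*(-18*26) = 8 + 2*(-468) = 8 - 936 = -928)
u - g(117, f(12, 13)) = -928 - 1*177 = -928 - 177 = -1105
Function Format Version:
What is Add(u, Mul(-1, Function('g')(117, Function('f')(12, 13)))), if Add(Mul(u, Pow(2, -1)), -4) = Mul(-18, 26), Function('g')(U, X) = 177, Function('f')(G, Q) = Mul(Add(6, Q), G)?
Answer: -1105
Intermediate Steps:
Function('f')(G, Q) = Mul(G, Add(6, Q))
u = -928 (u = Add(8, Mul(2, Mul(-18, 26))) = Add(8, Mul(2, -468)) = Add(8, -936) = -928)
Add(u, Mul(-1, Function('g')(117, Function('f')(12, 13)))) = Add(-928, Mul(-1, 177)) = Add(-928, -177) = -1105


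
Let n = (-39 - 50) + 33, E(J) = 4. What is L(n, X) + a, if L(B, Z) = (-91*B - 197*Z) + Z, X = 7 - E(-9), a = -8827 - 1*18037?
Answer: -22356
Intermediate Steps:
n = -56 (n = -89 + 33 = -56)
a = -26864 (a = -8827 - 18037 = -26864)
X = 3 (X = 7 - 1*4 = 7 - 4 = 3)
L(B, Z) = -196*Z - 91*B (L(B, Z) = (-197*Z - 91*B) + Z = -196*Z - 91*B)
L(n, X) + a = (-196*3 - 91*(-56)) - 26864 = (-588 + 5096) - 26864 = 4508 - 26864 = -22356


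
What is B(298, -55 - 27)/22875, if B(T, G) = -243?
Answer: -81/7625 ≈ -0.010623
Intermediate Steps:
B(298, -55 - 27)/22875 = -243/22875 = -243*1/22875 = -81/7625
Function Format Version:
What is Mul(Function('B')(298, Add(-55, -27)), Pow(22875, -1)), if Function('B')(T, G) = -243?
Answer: Rational(-81, 7625) ≈ -0.010623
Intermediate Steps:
Mul(Function('B')(298, Add(-55, -27)), Pow(22875, -1)) = Mul(-243, Pow(22875, -1)) = Mul(-243, Rational(1, 22875)) = Rational(-81, 7625)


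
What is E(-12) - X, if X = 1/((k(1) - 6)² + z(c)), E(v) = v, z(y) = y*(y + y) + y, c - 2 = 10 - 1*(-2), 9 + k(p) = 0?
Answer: -7573/631 ≈ -12.002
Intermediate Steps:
k(p) = -9 (k(p) = -9 + 0 = -9)
c = 14 (c = 2 + (10 - 1*(-2)) = 2 + (10 + 2) = 2 + 12 = 14)
z(y) = y + 2*y² (z(y) = y*(2*y) + y = 2*y² + y = y + 2*y²)
X = 1/631 (X = 1/((-9 - 6)² + 14*(1 + 2*14)) = 1/((-15)² + 14*(1 + 28)) = 1/(225 + 14*29) = 1/(225 + 406) = 1/631 ≈ 0.0015848)
E(-12) - X = -12 - 1*1/631 = -12 - 1/631 = -7573/631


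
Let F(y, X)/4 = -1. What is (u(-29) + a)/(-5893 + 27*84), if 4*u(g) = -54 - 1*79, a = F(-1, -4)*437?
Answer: 57/116 ≈ 0.49138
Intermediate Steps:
F(y, X) = -4 (F(y, X) = 4*(-1) = -4)
a = -1748 (a = -4*437 = -1748)
u(g) = -133/4 (u(g) = (-54 - 1*79)/4 = (-54 - 79)/4 = (¼)*(-133) = -133/4)
(u(-29) + a)/(-5893 + 27*84) = (-133/4 - 1748)/(-5893 + 27*84) = -7125/(4*(-5893 + 2268)) = -7125/4/(-3625) = -7125/4*(-1/3625) = 57/116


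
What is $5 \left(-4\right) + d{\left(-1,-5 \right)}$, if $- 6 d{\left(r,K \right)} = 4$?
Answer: $- \frac{62}{3} \approx -20.667$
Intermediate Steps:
$d{\left(r,K \right)} = - \frac{2}{3}$ ($d{\left(r,K \right)} = \left(- \frac{1}{6}\right) 4 = - \frac{2}{3}$)
$5 \left(-4\right) + d{\left(-1,-5 \right)} = 5 \left(-4\right) - \frac{2}{3} = -20 - \frac{2}{3} = - \frac{62}{3}$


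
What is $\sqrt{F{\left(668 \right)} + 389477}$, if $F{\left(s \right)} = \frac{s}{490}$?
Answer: $\frac{\sqrt{477110995}}{35} \approx 624.08$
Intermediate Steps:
$F{\left(s \right)} = \frac{s}{490}$ ($F{\left(s \right)} = s \frac{1}{490} = \frac{s}{490}$)
$\sqrt{F{\left(668 \right)} + 389477} = \sqrt{\frac{1}{490} \cdot 668 + 389477} = \sqrt{\frac{334}{245} + 389477} = \sqrt{\frac{95422199}{245}} = \frac{\sqrt{477110995}}{35}$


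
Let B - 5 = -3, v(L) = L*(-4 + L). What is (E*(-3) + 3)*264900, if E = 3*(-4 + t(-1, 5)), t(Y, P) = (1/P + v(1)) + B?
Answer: 12238380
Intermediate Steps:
B = 2 (B = 5 - 3 = 2)
t(Y, P) = -1 + 1/P (t(Y, P) = (1/P + 1*(-4 + 1)) + 2 = (1/P + 1*(-3)) + 2 = (1/P - 3) + 2 = (-3 + 1/P) + 2 = -1 + 1/P)
E = -72/5 (E = 3*(-4 + (1 - 1*5)/5) = 3*(-4 + (1 - 5)/5) = 3*(-4 + (⅕)*(-4)) = 3*(-4 - ⅘) = 3*(-24/5) = -72/5 ≈ -14.400)
(E*(-3) + 3)*264900 = (-72/5*(-3) + 3)*264900 = (216/5 + 3)*264900 = (231/5)*264900 = 12238380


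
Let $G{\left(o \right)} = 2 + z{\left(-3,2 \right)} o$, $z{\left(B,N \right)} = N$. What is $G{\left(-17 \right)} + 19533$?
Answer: $19501$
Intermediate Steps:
$G{\left(o \right)} = 2 + 2 o$
$G{\left(-17 \right)} + 19533 = \left(2 + 2 \left(-17\right)\right) + 19533 = \left(2 - 34\right) + 19533 = -32 + 19533 = 19501$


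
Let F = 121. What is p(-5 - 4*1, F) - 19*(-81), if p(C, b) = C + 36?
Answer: 1566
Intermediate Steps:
p(C, b) = 36 + C
p(-5 - 4*1, F) - 19*(-81) = (36 + (-5 - 4*1)) - 19*(-81) = (36 + (-5 - 4)) + 1539 = (36 - 9) + 1539 = 27 + 1539 = 1566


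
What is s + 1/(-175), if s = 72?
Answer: 12599/175 ≈ 71.994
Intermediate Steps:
s + 1/(-175) = 72 + 1/(-175) = 72 - 1/175 = 12599/175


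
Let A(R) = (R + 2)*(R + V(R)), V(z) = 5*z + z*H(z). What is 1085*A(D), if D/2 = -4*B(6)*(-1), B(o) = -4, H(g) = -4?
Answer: 2083200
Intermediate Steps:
D = -32 (D = 2*(-4*(-4)*(-1)) = 2*(16*(-1)) = 2*(-16) = -32)
V(z) = z (V(z) = 5*z + z*(-4) = 5*z - 4*z = z)
A(R) = 2*R*(2 + R) (A(R) = (R + 2)*(R + R) = (2 + R)*(2*R) = 2*R*(2 + R))
1085*A(D) = 1085*(2*(-32)*(2 - 32)) = 1085*(2*(-32)*(-30)) = 1085*1920 = 2083200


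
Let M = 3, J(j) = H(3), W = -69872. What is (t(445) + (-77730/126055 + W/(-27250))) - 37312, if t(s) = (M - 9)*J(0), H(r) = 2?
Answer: -12820120377254/343499875 ≈ -37322.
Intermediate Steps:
J(j) = 2
t(s) = -12 (t(s) = (3 - 9)*2 = -6*2 = -12)
(t(445) + (-77730/126055 + W/(-27250))) - 37312 = (-12 + (-77730/126055 - 69872/(-27250))) - 37312 = (-12 + (-77730*1/126055 - 69872*(-1/27250))) - 37312 = (-12 + (-15546/25211 + 34936/13625)) - 37312 = (-12 + 668957246/343499875) - 37312 = -3453041254/343499875 - 37312 = -12820120377254/343499875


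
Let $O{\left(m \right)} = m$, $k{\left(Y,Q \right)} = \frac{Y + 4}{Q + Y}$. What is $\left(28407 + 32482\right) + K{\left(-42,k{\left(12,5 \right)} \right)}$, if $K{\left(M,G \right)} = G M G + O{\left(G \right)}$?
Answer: $\frac{17586441}{289} \approx 60853.0$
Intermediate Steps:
$k{\left(Y,Q \right)} = \frac{4 + Y}{Q + Y}$
$K{\left(M,G \right)} = G + M G^{2}$ ($K{\left(M,G \right)} = G M G + G = M G^{2} + G = G + M G^{2}$)
$\left(28407 + 32482\right) + K{\left(-42,k{\left(12,5 \right)} \right)} = \left(28407 + 32482\right) + \frac{4 + 12}{5 + 12} \left(1 + \frac{4 + 12}{5 + 12} \left(-42\right)\right) = 60889 + \frac{1}{17} \cdot 16 \left(1 + \frac{1}{17} \cdot 16 \left(-42\right)\right) = 60889 + \frac{16 \left(1 + \frac{16}{17} \left(-42\right)\right)}{17} = 60889 + \frac{16 \left(1 - \frac{672}{17}\right)}{17} = 60889 + \frac{16}{17} \left(- \frac{655}{17}\right) = 60889 - \frac{10480}{289} = \frac{17586441}{289}$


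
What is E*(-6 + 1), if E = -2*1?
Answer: 10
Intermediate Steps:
E = -2
E*(-6 + 1) = -2*(-6 + 1) = -2*(-5) = 10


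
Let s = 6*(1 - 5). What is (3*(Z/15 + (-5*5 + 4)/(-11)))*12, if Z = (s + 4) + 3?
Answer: 1536/55 ≈ 27.927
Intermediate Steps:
s = -24 (s = 6*(-4) = -24)
Z = -17 (Z = (-24 + 4) + 3 = -20 + 3 = -17)
(3*(Z/15 + (-5*5 + 4)/(-11)))*12 = (3*(-17/15 + (-5*5 + 4)/(-11)))*12 = (3*(-17*1/15 + (-25 + 4)*(-1/11)))*12 = (3*(-17/15 - 21*(-1/11)))*12 = (3*(-17/15 + 21/11))*12 = (3*(128/165))*12 = (128/55)*12 = 1536/55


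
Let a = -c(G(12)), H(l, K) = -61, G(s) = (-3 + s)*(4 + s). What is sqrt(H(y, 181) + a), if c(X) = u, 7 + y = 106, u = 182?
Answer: 9*I*sqrt(3) ≈ 15.588*I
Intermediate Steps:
y = 99 (y = -7 + 106 = 99)
c(X) = 182
a = -182 (a = -1*182 = -182)
sqrt(H(y, 181) + a) = sqrt(-61 - 182) = sqrt(-243) = 9*I*sqrt(3)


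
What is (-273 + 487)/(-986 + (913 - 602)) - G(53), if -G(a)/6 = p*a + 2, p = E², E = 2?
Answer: 866486/675 ≈ 1283.7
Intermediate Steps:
p = 4 (p = 2² = 4)
G(a) = -12 - 24*a (G(a) = -6*(4*a + 2) = -6*(2 + 4*a) = -12 - 24*a)
(-273 + 487)/(-986 + (913 - 602)) - G(53) = (-273 + 487)/(-986 + (913 - 602)) - (-12 - 24*53) = 214/(-986 + 311) - (-12 - 1272) = 214/(-675) - 1*(-1284) = 214*(-1/675) + 1284 = -214/675 + 1284 = 866486/675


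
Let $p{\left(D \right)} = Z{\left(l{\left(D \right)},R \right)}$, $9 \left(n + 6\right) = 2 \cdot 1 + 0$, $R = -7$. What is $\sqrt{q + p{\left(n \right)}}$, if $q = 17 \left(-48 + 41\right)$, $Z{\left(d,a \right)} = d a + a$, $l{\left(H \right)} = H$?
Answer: $\frac{i \sqrt{770}}{3} \approx 9.2496 i$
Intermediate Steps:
$n = - \frac{52}{9}$ ($n = -6 + \frac{2 \cdot 1 + 0}{9} = -6 + \frac{2 + 0}{9} = -6 + \frac{1}{9} \cdot 2 = -6 + \frac{2}{9} = - \frac{52}{9} \approx -5.7778$)
$Z{\left(d,a \right)} = a + a d$ ($Z{\left(d,a \right)} = a d + a = a + a d$)
$p{\left(D \right)} = -7 - 7 D$ ($p{\left(D \right)} = - 7 \left(1 + D\right) = -7 - 7 D$)
$q = -119$ ($q = 17 \left(-7\right) = -119$)
$\sqrt{q + p{\left(n \right)}} = \sqrt{-119 - - \frac{301}{9}} = \sqrt{-119 + \left(-7 + \frac{364}{9}\right)} = \sqrt{-119 + \frac{301}{9}} = \sqrt{- \frac{770}{9}} = \frac{i \sqrt{770}}{3}$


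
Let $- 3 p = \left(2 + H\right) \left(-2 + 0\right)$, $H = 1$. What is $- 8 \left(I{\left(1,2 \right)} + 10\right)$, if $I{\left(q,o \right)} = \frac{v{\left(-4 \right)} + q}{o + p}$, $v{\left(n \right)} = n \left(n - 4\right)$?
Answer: $-146$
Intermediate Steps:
$v{\left(n \right)} = n \left(-4 + n\right)$
$p = 2$ ($p = - \frac{\left(2 + 1\right) \left(-2 + 0\right)}{3} = - \frac{3 \left(-2\right)}{3} = \left(- \frac{1}{3}\right) \left(-6\right) = 2$)
$I{\left(q,o \right)} = \frac{32 + q}{2 + o}$ ($I{\left(q,o \right)} = \frac{- 4 \left(-4 - 4\right) + q}{o + 2} = \frac{\left(-4\right) \left(-8\right) + q}{2 + o} = \frac{32 + q}{2 + o}$)
$- 8 \left(I{\left(1,2 \right)} + 10\right) = - 8 \left(\frac{32 + 1}{2 + 2} + 10\right) = - 8 \left(\frac{1}{4} \cdot 33 + 10\right) = - 8 \left(\frac{33}{4} + 10\right) = \left(-8\right) \frac{73}{4} = -146$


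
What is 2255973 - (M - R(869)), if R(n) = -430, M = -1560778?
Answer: 3816321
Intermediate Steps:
2255973 - (M - R(869)) = 2255973 - (-1560778 - 1*(-430)) = 2255973 - (-1560778 + 430) = 2255973 - 1*(-1560348) = 2255973 + 1560348 = 3816321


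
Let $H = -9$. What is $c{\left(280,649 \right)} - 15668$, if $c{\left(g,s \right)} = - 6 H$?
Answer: $-15614$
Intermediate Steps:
$c{\left(g,s \right)} = 54$ ($c{\left(g,s \right)} = \left(-6\right) \left(-9\right) = 54$)
$c{\left(280,649 \right)} - 15668 = 54 - 15668 = -15614$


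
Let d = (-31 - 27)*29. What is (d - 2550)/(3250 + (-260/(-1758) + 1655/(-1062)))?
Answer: -1316854512/1010850605 ≈ -1.3027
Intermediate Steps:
d = -1682 (d = -58*29 = -1682)
(d - 2550)/(3250 + (-260/(-1758) + 1655/(-1062))) = (-1682 - 2550)/(3250 + (-260/(-1758) + 1655/(-1062))) = -4232/(3250 + (-260*(-1/1758) + 1655*(-1/1062))) = -4232/(3250 + (130/879 - 1655/1062)) = -4232/(3250 - 438895/311166) = -4232/1010850605/311166 = -4232*311166/1010850605 = -1316854512/1010850605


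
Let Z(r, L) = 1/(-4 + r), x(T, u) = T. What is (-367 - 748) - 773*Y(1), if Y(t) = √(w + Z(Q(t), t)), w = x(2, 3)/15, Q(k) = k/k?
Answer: -1115 - 773*I*√5/5 ≈ -1115.0 - 345.7*I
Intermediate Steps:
Q(k) = 1
w = 2/15 ≈ 0.13333
Y(t) = I*√5/5 (Y(t) = √(2/15 + 1/(-4 + 1)) = √(2/15 + 1/(-3)) = √(2/15 - ⅓) = √(-⅕) = I*√5/5)
(-367 - 748) - 773*Y(1) = (-367 - 748) - 773*I*√5/5 = -1115 - 773*I*√5/5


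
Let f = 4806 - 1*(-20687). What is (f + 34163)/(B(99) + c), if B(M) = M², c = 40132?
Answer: 59656/49933 ≈ 1.1947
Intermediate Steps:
f = 25493 (f = 4806 + 20687 = 25493)
(f + 34163)/(B(99) + c) = (25493 + 34163)/(99² + 40132) = 59656/(9801 + 40132) = 59656/49933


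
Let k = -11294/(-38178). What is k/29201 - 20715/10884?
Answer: -3848950036229/2022312101292 ≈ -1.9032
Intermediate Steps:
k = 5647/19089 (k = -11294*(-1/38178) = 5647/19089 ≈ 0.29583)
k/29201 - 20715/10884 = (5647/19089)/29201 - 20715/10884 = (5647/19089)*(1/29201) - 20715*1/10884 = 5647/557417889 - 6905/3628 = -3848950036229/2022312101292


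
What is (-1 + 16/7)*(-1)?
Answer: -9/7 ≈ -1.2857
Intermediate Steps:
(-1 + 16/7)*(-1) = (9/7)*(-1) = -9/7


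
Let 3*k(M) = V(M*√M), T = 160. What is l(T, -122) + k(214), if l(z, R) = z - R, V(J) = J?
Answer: 282 + 214*√214/3 ≈ 1325.5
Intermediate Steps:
k(M) = M^(3/2)/3 (k(M) = (M*√M)/3 = M^(3/2)/3)
l(T, -122) + k(214) = (160 - 1*(-122)) + 214^(3/2)/3 = (160 + 122) + (214*√214)/3 = 282 + 214*√214/3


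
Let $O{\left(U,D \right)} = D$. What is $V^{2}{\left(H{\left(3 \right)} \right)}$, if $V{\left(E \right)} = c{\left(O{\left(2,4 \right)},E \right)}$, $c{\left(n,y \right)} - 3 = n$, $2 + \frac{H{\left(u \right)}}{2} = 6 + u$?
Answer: $49$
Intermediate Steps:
$H{\left(u \right)} = 8 + 2 u$ ($H{\left(u \right)} = -4 + 2 \left(6 + u\right) = -4 + \left(12 + 2 u\right) = 8 + 2 u$)
$c{\left(n,y \right)} = 3 + n$
$V{\left(E \right)} = 7$ ($V{\left(E \right)} = 3 + 4 = 7$)
$V^{2}{\left(H{\left(3 \right)} \right)} = 7^{2} = 49$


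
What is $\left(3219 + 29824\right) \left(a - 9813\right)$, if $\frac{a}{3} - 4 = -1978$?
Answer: $-519931605$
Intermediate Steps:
$a = -5922$ ($a = 12 + 3 \left(-1978\right) = 12 - 5934 = -5922$)
$\left(3219 + 29824\right) \left(a - 9813\right) = \left(3219 + 29824\right) \left(-5922 - 9813\right) = 33043 \left(-15735\right) = -519931605$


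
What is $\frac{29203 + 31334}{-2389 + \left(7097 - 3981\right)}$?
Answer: $\frac{60537}{727} \approx 83.27$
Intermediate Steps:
$\frac{29203 + 31334}{-2389 + \left(7097 - 3981\right)} = \frac{60537}{-2389 + \left(7097 - 3981\right)} = \frac{60537}{-2389 + 3116} = \frac{60537}{727}$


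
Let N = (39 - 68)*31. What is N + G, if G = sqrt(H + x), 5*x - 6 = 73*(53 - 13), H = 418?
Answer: -899 + 2*sqrt(6270)/5 ≈ -867.33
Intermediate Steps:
N = -899 (N = -29*31 = -899)
x = 2926/5 (x = 6/5 + (73*(53 - 13))/5 = 6/5 + (73*40)/5 = 6/5 + (1/5)*2920 = 6/5 + 584 = 2926/5 ≈ 585.20)
G = 2*sqrt(6270)/5 (G = sqrt(418 + 2926/5) = sqrt(5016/5) = 2*sqrt(6270)/5 ≈ 31.673)
N + G = -899 + 2*sqrt(6270)/5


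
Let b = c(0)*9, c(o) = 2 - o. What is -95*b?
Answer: -1710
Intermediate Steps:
b = 18 (b = (2 - 1*0)*9 = (2 + 0)*9 = 2*9 = 18)
-95*b = -95*18 = -1710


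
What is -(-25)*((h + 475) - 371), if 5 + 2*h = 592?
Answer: 19875/2 ≈ 9937.5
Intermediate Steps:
h = 587/2 (h = -5/2 + (1/2)*592 = -5/2 + 296 = 587/2 ≈ 293.50)
-(-25)*((h + 475) - 371) = -(-25)*((587/2 + 475) - 371) = -(-25)*(1537/2 - 371) = -(-25)*795/2 = -1*(-19875/2) = 19875/2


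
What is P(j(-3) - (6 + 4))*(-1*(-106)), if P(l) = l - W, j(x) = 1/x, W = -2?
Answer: -2650/3 ≈ -883.33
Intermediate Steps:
P(l) = 2 + l (P(l) = l - 1*(-2) = l + 2 = 2 + l)
P(j(-3) - (6 + 4))*(-1*(-106)) = (2 + (1/(-3) - (6 + 4)))*(-1*(-106)) = (2 + (-⅓ - 1*10))*106 = (2 + (-⅓ - 10))*106 = (2 - 31/3)*106 = -25/3*106 = -2650/3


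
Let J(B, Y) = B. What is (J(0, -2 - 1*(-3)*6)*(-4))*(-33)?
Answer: 0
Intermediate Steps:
(J(0, -2 - 1*(-3)*6)*(-4))*(-33) = (0*(-4))*(-33) = 0*(-33) = 0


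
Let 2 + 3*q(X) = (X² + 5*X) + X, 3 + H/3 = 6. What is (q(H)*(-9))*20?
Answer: -7980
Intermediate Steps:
H = 9 (H = -9 + 3*6 = -9 + 18 = 9)
q(X) = -⅔ + 2*X + X²/3 (q(X) = -⅔ + ((X² + 5*X) + X)/3 = -⅔ + (X² + 6*X)/3 = -⅔ + (2*X + X²/3) = -⅔ + 2*X + X²/3)
(q(H)*(-9))*20 = ((-⅔ + 2*9 + (⅓)*9²)*(-9))*20 = ((-⅔ + 18 + (⅓)*81)*(-9))*20 = ((-⅔ + 18 + 27)*(-9))*20 = ((133/3)*(-9))*20 = -399*20 = -7980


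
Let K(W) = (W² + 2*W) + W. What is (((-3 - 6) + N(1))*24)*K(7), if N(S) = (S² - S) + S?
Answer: -13440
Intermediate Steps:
N(S) = S²
K(W) = W² + 3*W
(((-3 - 6) + N(1))*24)*K(7) = (((-3 - 6) + 1²)*24)*(7*(3 + 7)) = ((-9 + 1)*24)*(7*10) = -8*24*70 = -192*70 = -13440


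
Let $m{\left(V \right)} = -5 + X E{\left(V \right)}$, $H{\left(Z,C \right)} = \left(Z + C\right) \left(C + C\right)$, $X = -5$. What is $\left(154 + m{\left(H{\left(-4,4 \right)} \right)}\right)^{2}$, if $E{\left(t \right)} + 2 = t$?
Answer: $25281$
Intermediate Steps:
$E{\left(t \right)} = -2 + t$
$H{\left(Z,C \right)} = 2 C \left(C + Z\right)$ ($H{\left(Z,C \right)} = \left(C + Z\right) 2 C = 2 C \left(C + Z\right)$)
$m{\left(V \right)} = 5 - 5 V$ ($m{\left(V \right)} = -5 - 5 \left(-2 + V\right) = -5 - \left(-10 + 5 V\right) = 5 - 5 V$)
$\left(154 + m{\left(H{\left(-4,4 \right)} \right)}\right)^{2} = \left(154 + \left(5 - 5 \cdot 2 \cdot 4 \left(4 - 4\right)\right)\right)^{2} = \left(154 + \left(5 - 5 \cdot 2 \cdot 4 \cdot 0\right)\right)^{2} = \left(154 + \left(5 - 0\right)\right)^{2} = \left(154 + \left(5 + 0\right)\right)^{2} = \left(154 + 5\right)^{2} = 159^{2} = 25281$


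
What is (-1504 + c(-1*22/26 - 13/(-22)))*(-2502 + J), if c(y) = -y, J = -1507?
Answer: 1724154639/286 ≈ 6.0285e+6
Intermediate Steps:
(-1504 + c(-1*22/26 - 13/(-22)))*(-2502 + J) = (-1504 - (-1*22/26 - 13/(-22)))*(-2502 - 1507) = (-1504 - (-22*1/26 - 13*(-1/22)))*(-4009) = (-1504 - (-11/13 + 13/22))*(-4009) = (-1504 - 1*(-73/286))*(-4009) = (-1504 + 73/286)*(-4009) = -430071/286*(-4009) = 1724154639/286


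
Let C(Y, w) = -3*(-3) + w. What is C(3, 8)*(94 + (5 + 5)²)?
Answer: 3298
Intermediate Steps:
C(Y, w) = 9 + w
C(3, 8)*(94 + (5 + 5)²) = (9 + 8)*(94 + (5 + 5)²) = 17*(94 + 10²) = 17*(94 + 100) = 17*194 = 3298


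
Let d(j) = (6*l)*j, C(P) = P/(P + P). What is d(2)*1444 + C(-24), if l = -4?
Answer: -138623/2 ≈ -69312.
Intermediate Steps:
C(P) = ½ (C(P) = P/((2*P)) = P*(1/(2*P)) = ½)
d(j) = -24*j (d(j) = (6*(-4))*j = -24*j)
d(2)*1444 + C(-24) = -24*2*1444 + ½ = -48*1444 + ½ = -69312 + ½ = -138623/2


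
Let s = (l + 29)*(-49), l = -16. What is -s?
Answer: 637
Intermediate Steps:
s = -637 (s = (-16 + 29)*(-49) = 13*(-49) = -637)
-s = -1*(-637) = 637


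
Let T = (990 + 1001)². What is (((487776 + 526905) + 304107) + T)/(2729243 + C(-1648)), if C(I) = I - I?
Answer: 5282869/2729243 ≈ 1.9357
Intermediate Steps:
C(I) = 0
T = 3964081 (T = 1991² = 3964081)
(((487776 + 526905) + 304107) + T)/(2729243 + C(-1648)) = (((487776 + 526905) + 304107) + 3964081)/(2729243 + 0) = ((1014681 + 304107) + 3964081)/2729243 = (1318788 + 3964081)*(1/2729243) = 5282869*(1/2729243) = 5282869/2729243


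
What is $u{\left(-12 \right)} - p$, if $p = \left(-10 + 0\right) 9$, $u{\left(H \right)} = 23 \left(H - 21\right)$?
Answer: $-669$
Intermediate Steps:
$u{\left(H \right)} = -483 + 23 H$ ($u{\left(H \right)} = 23 \left(-21 + H\right) = -483 + 23 H$)
$p = -90$ ($p = \left(-10\right) 9 = -90$)
$u{\left(-12 \right)} - p = \left(-483 + 23 \left(-12\right)\right) - -90 = \left(-483 - 276\right) + 90 = -759 + 90 = -669$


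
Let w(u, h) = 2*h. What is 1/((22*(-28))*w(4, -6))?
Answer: 1/7392 ≈ 0.00013528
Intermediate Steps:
1/((22*(-28))*w(4, -6)) = 1/((22*(-28))*(2*(-6))) = 1/(-616*(-12)) = 1/7392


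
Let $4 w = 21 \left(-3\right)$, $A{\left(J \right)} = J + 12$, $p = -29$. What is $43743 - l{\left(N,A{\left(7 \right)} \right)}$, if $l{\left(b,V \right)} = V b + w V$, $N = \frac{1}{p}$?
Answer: $\frac{5108977}{116} \approx 44043.0$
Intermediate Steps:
$A{\left(J \right)} = 12 + J$
$w = - \frac{63}{4}$ ($w = \frac{21 \left(-3\right)}{4} = \frac{1}{4} \left(-63\right) = - \frac{63}{4} \approx -15.75$)
$N = - \frac{1}{29}$ ($N = \frac{1}{-29} = - \frac{1}{29} \approx -0.034483$)
$l{\left(b,V \right)} = - \frac{63 V}{4} + V b$ ($l{\left(b,V \right)} = V b - \frac{63 V}{4} = - \frac{63 V}{4} + V b$)
$43743 - l{\left(N,A{\left(7 \right)} \right)} = 43743 - \frac{\left(12 + 7\right) \left(-63 + 4 \left(- \frac{1}{29}\right)\right)}{4} = 43743 - \frac{1}{4} \cdot 19 \left(-63 - \frac{4}{29}\right) = 43743 - \frac{1}{4} \cdot 19 \left(- \frac{1831}{29}\right) = 43743 - - \frac{34789}{116} = 43743 + \frac{34789}{116} = \frac{5108977}{116}$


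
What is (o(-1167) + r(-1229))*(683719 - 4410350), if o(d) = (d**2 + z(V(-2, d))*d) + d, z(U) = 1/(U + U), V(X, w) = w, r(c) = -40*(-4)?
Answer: -10143013823715/2 ≈ -5.0715e+12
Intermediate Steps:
r(c) = 160
z(U) = 1/(2*U)
o(d) = 1/2 + d + d**2 (o(d) = (d**2 + (1/(2*d))*d) + d = (d**2 + 1/2) + d = (1/2 + d**2) + d = 1/2 + d + d**2)
(o(-1167) + r(-1229))*(683719 - 4410350) = ((1/2 - 1167 + (-1167)**2) + 160)*(683719 - 4410350) = ((1/2 - 1167 + 1361889) + 160)*(-3726631) = (2721445/2 + 160)*(-3726631) = (2721765/2)*(-3726631) = -10143013823715/2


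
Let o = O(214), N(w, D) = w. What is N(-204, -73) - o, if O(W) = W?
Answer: -418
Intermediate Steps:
o = 214
N(-204, -73) - o = -204 - 1*214 = -204 - 214 = -418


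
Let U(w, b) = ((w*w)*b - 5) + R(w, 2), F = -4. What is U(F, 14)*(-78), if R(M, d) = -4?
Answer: -16770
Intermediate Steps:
U(w, b) = -9 + b*w**2 (U(w, b) = ((w*w)*b - 5) - 4 = (w**2*b - 5) - 4 = (b*w**2 - 5) - 4 = (-5 + b*w**2) - 4 = -9 + b*w**2)
U(F, 14)*(-78) = (-9 + 14*(-4)**2)*(-78) = (-9 + 14*16)*(-78) = (-9 + 224)*(-78) = 215*(-78) = -16770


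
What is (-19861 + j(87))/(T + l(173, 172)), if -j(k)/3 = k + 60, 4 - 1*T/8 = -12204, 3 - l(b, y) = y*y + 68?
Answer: -20302/68015 ≈ -0.29849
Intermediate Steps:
l(b, y) = -65 - y**2 (l(b, y) = 3 - (y*y + 68) = 3 - (y**2 + 68) = 3 - (68 + y**2) = 3 + (-68 - y**2) = -65 - y**2)
T = 97664 (T = 32 - 8*(-12204) = 32 + 97632 = 97664)
j(k) = -180 - 3*k (j(k) = -3*(k + 60) = -3*(60 + k) = -180 - 3*k)
(-19861 + j(87))/(T + l(173, 172)) = (-19861 + (-180 - 3*87))/(97664 + (-65 - 1*172**2)) = (-19861 + (-180 - 261))/(97664 + (-65 - 1*29584)) = (-19861 - 441)/(97664 + (-65 - 29584)) = -20302/(97664 - 29649) = -20302/68015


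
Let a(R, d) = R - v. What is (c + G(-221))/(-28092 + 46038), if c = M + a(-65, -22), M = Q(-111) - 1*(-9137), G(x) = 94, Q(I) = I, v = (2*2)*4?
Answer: 3013/5982 ≈ 0.50368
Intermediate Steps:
v = 16 (v = 4*4 = 16)
a(R, d) = -16 + R (a(R, d) = R - 1*16 = R - 16 = -16 + R)
M = 9026 (M = -111 - 1*(-9137) = -111 + 9137 = 9026)
c = 8945 (c = 9026 + (-16 - 65) = 9026 - 81 = 8945)
(c + G(-221))/(-28092 + 46038) = (8945 + 94)/(-28092 + 46038) = 9039/17946 = 9039*(1/17946) = 3013/5982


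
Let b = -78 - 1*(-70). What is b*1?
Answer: -8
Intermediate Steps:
b = -8 (b = -78 + 70 = -8)
b*1 = -8*1 = -8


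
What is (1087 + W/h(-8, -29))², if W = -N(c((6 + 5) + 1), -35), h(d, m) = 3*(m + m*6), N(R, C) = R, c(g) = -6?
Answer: 48690394281/41209 ≈ 1.1815e+6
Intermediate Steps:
h(d, m) = 21*m (h(d, m) = 3*(m + 6*m) = 3*(7*m) = 21*m)
W = 6 (W = -1*(-6) = 6)
(1087 + W/h(-8, -29))² = (1087 + 6/((21*(-29))))² = (1087 + 6/(-609))² = (1087 + 6*(-1/609))² = (1087 - 2/203)² = (220659/203)² = 48690394281/41209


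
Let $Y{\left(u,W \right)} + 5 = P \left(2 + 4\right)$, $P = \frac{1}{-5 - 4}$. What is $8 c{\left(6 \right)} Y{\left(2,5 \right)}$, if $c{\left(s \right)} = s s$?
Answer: $-1632$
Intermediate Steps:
$c{\left(s \right)} = s^{2}$
$P = - \frac{1}{9}$ ($P = \frac{1}{-9} = - \frac{1}{9} \approx -0.11111$)
$Y{\left(u,W \right)} = - \frac{17}{3}$ ($Y{\left(u,W \right)} = -5 - \frac{2 + 4}{9} = -5 - \frac{2}{3} = - \frac{17}{3}$)
$8 c{\left(6 \right)} Y{\left(2,5 \right)} = 8 \cdot 6^{2} \left(- \frac{17}{3}\right) = 8 \cdot 36 \left(- \frac{17}{3}\right) = 288 \left(- \frac{17}{3}\right) = -1632$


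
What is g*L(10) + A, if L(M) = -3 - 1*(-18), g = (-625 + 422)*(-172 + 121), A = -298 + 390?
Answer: 155387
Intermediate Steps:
A = 92
g = 10353 (g = -203*(-51) = 10353)
L(M) = 15 (L(M) = -3 + 18 = 15)
g*L(10) + A = 10353*15 + 92 = 155295 + 92 = 155387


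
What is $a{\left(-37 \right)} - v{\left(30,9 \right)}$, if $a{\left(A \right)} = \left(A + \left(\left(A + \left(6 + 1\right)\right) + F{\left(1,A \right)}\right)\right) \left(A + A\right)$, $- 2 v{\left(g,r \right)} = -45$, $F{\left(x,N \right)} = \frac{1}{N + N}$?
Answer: $\frac{9873}{2} \approx 4936.5$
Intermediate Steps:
$F{\left(x,N \right)} = \frac{1}{2 N}$
$v{\left(g,r \right)} = \frac{45}{2}$ ($v{\left(g,r \right)} = \left(- \frac{1}{2}\right) \left(-45\right) = \frac{45}{2}$)
$a{\left(A \right)} = 2 A \left(7 + \frac{1}{2 A} + 2 A\right)$ ($a{\left(A \right)} = \left(A + \left(\left(A + \left(6 + 1\right)\right) + \frac{1}{2 A}\right)\right) \left(A + A\right) = \left(A + \left(\left(A + 7\right) + \frac{1}{2 A}\right)\right) 2 A = \left(A + \left(\left(7 + A\right) + \frac{1}{2 A}\right)\right) 2 A = \left(A + \left(7 + A + \frac{1}{2 A}\right)\right) 2 A = \left(7 + \frac{1}{2 A} + 2 A\right) 2 A = 2 A \left(7 + \frac{1}{2 A} + 2 A\right)$)
$a{\left(-37 \right)} - v{\left(30,9 \right)} = \left(1 + 2 \left(-37\right) \left(7 + 2 \left(-37\right)\right)\right) - \frac{45}{2} = \left(1 + 2 \left(-37\right) \left(7 - 74\right)\right) - \frac{45}{2} = \left(1 + 2 \left(-37\right) \left(-67\right)\right) - \frac{45}{2} = \left(1 + 4958\right) - \frac{45}{2} = 4959 - \frac{45}{2} = \frac{9873}{2}$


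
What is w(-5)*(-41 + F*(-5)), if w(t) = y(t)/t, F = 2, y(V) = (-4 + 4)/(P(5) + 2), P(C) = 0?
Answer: 0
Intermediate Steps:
y(V) = 0 (y(V) = (-4 + 4)/(0 + 2) = 0/2 = 0*(½) = 0)
w(t) = 0 (w(t) = 0/t = 0)
w(-5)*(-41 + F*(-5)) = 0*(-41 + 2*(-5)) = 0*(-41 - 10) = 0*(-51) = 0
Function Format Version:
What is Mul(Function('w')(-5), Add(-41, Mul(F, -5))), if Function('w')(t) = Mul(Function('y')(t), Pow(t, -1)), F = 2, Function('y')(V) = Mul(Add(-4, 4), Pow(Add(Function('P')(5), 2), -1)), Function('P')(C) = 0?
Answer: 0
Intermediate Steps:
Function('y')(V) = 0 (Function('y')(V) = Mul(Add(-4, 4), Pow(Add(0, 2), -1)) = Mul(0, Pow(2, -1)) = Mul(0, Rational(1, 2)) = 0)
Function('w')(t) = 0 (Function('w')(t) = Mul(0, Pow(t, -1)) = 0)
Mul(Function('w')(-5), Add(-41, Mul(F, -5))) = Mul(0, Add(-41, Mul(2, -5))) = Mul(0, Add(-41, -10)) = Mul(0, -51) = 0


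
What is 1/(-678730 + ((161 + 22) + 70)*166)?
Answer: -1/636732 ≈ -1.5705e-6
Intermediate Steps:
1/(-678730 + ((161 + 22) + 70)*166) = 1/(-678730 + (183 + 70)*166) = 1/(-678730 + 253*166) = 1/(-678730 + 41998) = 1/(-636732) = -1/636732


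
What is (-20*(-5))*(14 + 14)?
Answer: 2800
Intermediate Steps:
(-20*(-5))*(14 + 14) = 100*28 = 2800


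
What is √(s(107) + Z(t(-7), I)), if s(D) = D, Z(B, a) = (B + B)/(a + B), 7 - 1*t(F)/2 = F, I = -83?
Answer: √320595/55 ≈ 10.295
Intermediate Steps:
t(F) = 14 - 2*F
Z(B, a) = 2*B/(B + a) (Z(B, a) = (2*B)/(B + a) = 2*B/(B + a))
√(s(107) + Z(t(-7), I)) = √(107 + 2*(14 - 2*(-7))/((14 - 2*(-7)) - 83)) = √(107 + 2*(14 + 14)/((14 + 14) - 83)) = √(107 + 2*28/(28 - 83)) = √(107 + 2*28/(-55)) = √(107 + 2*28*(-1/55)) = √(107 - 56/55) = √(5829/55) = √320595/55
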